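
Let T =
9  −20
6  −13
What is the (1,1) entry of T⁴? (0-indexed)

481

tr T = −4 and det T = 3, so the characteristic polynomial is λ² − (−4)λ + (3) with roots −3 and −1.
Eigenvectors give P = [[−5, 2], [−3, 1]] with P⁻¹ = [[1, −2], [3, −5]], and T = P·diag(−3, −1)·P⁻¹.
Then T⁴ = P·diag(81, 1)·P⁻¹ = [[−405, 2], [−243, 1]] · [[1, −2], [3, −5]] = [[−399, 800], [−240, 481]].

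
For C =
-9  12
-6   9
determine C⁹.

tr C = 0 and det C = -9, so the characteristic polynomial is λ² − (0)λ + (-9) with roots 3 and -3.
Eigenvectors give P = [[1, 2], [1, 1]] with P⁻¹ = [[-1, 2], [1, -1]], and C = P·diag(3, -3)·P⁻¹.
Then C⁹ = P·diag(19683, -19683)·P⁻¹ = [[19683, -39366], [19683, -19683]] · [[-1, 2], [1, -1]] = [[-59049, 78732], [-39366, 59049]].

[[-59049, 78732], [-39366, 59049]]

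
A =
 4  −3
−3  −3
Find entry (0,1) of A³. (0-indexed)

A² = [[25, −3], [−3, 18]]
A³ = [[109, −66], [−66, −45]]

−66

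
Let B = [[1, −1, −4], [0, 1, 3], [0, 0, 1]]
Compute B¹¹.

B = I + N where N = [[0, −1, −4], [0, 0, 3], [0, 0, 0]] is strictly upper-triangular, so N³ = 0.
(I + N)¹¹ = I + 11·N + 55·N² = [[1, −11, −209], [0, 1, 33], [0, 0, 1]].

[[1, −11, −209], [0, 1, 33], [0, 0, 1]]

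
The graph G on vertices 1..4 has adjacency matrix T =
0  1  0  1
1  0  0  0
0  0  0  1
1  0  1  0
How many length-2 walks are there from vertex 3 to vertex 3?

1

The number of length-2 walks from vertex 3 to vertex 3 is entry (3,3) of T², where T is the adjacency matrix.
T² = [[2, 0, 1, 0], [0, 1, 0, 1], [1, 0, 1, 0], [0, 1, 0, 2]]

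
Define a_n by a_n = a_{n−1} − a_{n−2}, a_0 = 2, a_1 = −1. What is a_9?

−2

With companion matrix Q = [[1, −1], [1, 0]], [a_n, a_{n−1}]ᵀ = Q·[a_{n−1}, a_{n−2}]ᵀ, so [a_9, a_8]ᵀ = Q^8·[a_1, a_0]ᵀ.
Q^8 = [[0, −1], [1, −1]], giving [a_9, a_8]ᵀ = [[−2], [−3]].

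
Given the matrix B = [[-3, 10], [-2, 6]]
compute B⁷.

[[-507, 1270], [-254, 636]]

tr B = 3 and det B = 2, so the characteristic polynomial is λ² − (3)λ + (2) with roots 2 and 1.
Eigenvectors give P = [[2, -5], [1, -2]] with P⁻¹ = [[-2, 5], [-1, 2]], and B = P·diag(2, 1)·P⁻¹.
Then B⁷ = P·diag(128, 1)·P⁻¹ = [[256, -5], [128, -2]] · [[-2, 5], [-1, 2]] = [[-507, 1270], [-254, 636]].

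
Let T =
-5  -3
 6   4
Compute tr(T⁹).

tr T = -1 and det T = -2, so the characteristic polynomial is λ² − (-1)λ + (-2) with roots -2 and 1.
Eigenvectors give P = [[-1, -1], [1, 2]] with P⁻¹ = [[-2, -1], [1, 1]], and T = P·diag(-2, 1)·P⁻¹.
Then T⁹ = P·diag(-512, 1)·P⁻¹ = [[512, -1], [-512, 2]] · [[-2, -1], [1, 1]] = [[-1025, -513], [1026, 514]].

-511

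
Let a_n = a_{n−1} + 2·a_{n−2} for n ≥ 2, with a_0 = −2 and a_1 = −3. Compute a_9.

With companion matrix T = [[1, 2], [1, 0]], [a_n, a_{n−1}]ᵀ = T·[a_{n−1}, a_{n−2}]ᵀ, so [a_9, a_8]ᵀ = T⁸·[a_1, a_0]ᵀ.
T⁸ = [[171, 170], [85, 86]], giving [a_9, a_8]ᵀ = [[−853], [−427]].

−853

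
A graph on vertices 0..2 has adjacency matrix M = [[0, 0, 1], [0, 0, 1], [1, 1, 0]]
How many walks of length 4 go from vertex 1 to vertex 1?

The number of length-4 walks from vertex 1 to vertex 1 is entry (1,1) of M⁴, where M is the adjacency matrix.
M² = [[1, 1, 0], [1, 1, 0], [0, 0, 2]]
M³ = [[0, 0, 2], [0, 0, 2], [2, 2, 0]]
M⁴ = [[2, 2, 0], [2, 2, 0], [0, 0, 4]]

2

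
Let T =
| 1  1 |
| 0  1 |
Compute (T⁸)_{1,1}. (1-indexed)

T = I + N where N = [[0, 1], [0, 0]] is strictly upper-triangular, so N² = 0.
(I + N)⁸ = I + 8·N = [[1, 8], [0, 1]].

1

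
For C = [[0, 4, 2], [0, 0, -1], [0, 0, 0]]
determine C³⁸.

[[0, 0, 0], [0, 0, 0], [0, 0, 0]]

C is strictly triangular, hence nilpotent: C³ = 0, so C³⁸ = 0.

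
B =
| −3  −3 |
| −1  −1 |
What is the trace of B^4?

256

B^2 = [[12, 12], [4, 4]]
B^3 = [[−48, −48], [−16, −16]]
B^4 = [[192, 192], [64, 64]]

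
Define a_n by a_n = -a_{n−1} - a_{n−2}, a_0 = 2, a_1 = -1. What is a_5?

With companion matrix M = [[-1, -1], [1, 0]], [a_n, a_{n−1}]ᵀ = M·[a_{n−1}, a_{n−2}]ᵀ, so [a_5, a_4]ᵀ = M^4·[a_1, a_0]ᵀ.
M^4 = [[-1, -1], [1, 0]], giving [a_5, a_4]ᵀ = [[-1], [-1]].

-1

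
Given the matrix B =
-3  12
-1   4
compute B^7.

B² = B (a projection; rank 1, trace 1), so B^7 = B.

[[-3, 12], [-1, 4]]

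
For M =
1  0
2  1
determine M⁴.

[[1, 0], [8, 1]]

M² = [[1, 0], [4, 1]]
M³ = [[1, 0], [6, 1]]
M⁴ = [[1, 0], [8, 1]]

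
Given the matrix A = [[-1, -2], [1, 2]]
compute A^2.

A² = A (a projection; rank 1, trace 1), so A^2 = A.

[[-1, -2], [1, 2]]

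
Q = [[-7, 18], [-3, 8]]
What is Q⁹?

tr Q = 1 and det Q = -2, so the characteristic polynomial is λ² − (1)λ + (-2) with roots 2 and -1.
Eigenvectors give P = [[2, -3], [1, -1]] with P⁻¹ = [[-1, 3], [-1, 2]], and Q = P·diag(2, -1)·P⁻¹.
Then Q⁹ = P·diag(512, -1)·P⁻¹ = [[1024, 3], [512, 1]] · [[-1, 3], [-1, 2]] = [[-1027, 3078], [-513, 1538]].

[[-1027, 3078], [-513, 1538]]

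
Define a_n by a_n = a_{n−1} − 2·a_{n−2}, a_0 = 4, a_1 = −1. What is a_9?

With companion matrix B = [[1, −2], [1, 0]], [a_n, a_{n−1}]ᵀ = B·[a_{n−1}, a_{n−2}]ᵀ, so [a_9, a_8]ᵀ = B⁸·[a_1, a_0]ᵀ.
B⁸ = [[−17, 6], [−3, −14]], giving [a_9, a_8]ᵀ = [[41], [−53]].

41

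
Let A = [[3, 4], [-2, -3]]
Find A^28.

A² = I (check: tr A = 0 and det A = -1), so A^28 = I since 28 is even.

[[1, 0], [0, 1]]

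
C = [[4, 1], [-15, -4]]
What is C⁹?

[[4, 1], [-15, -4]]

C² = I (check: tr C = 0 and det C = -1), so C⁹ = C since 9 is odd.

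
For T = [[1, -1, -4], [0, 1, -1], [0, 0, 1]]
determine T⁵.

T = I + N where N = [[0, -1, -4], [0, 0, -1], [0, 0, 0]] is strictly upper-triangular, so N³ = 0.
(I + N)⁵ = I + 5·N + 10·N² = [[1, -5, -10], [0, 1, -5], [0, 0, 1]].

[[1, -5, -10], [0, 1, -5], [0, 0, 1]]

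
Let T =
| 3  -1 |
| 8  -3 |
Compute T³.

T² = I (check: tr T = 0 and det T = -1), so T³ = T since 3 is odd.

[[3, -1], [8, -3]]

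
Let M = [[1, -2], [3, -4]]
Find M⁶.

tr M = -3 and det M = 2, so the characteristic polynomial is λ² − (-3)λ + (2) with roots -1 and -2.
Eigenvectors give P = [[1, -2], [1, -3]] with P⁻¹ = [[3, -2], [1, -1]], and M = P·diag(-1, -2)·P⁻¹.
Then M⁶ = P·diag(1, 64)·P⁻¹ = [[1, -128], [1, -192]] · [[3, -2], [1, -1]] = [[-125, 126], [-189, 190]].

[[-125, 126], [-189, 190]]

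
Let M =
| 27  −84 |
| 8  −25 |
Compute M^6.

tr M = 2 and det M = −3, so the characteristic polynomial is λ² − (2)λ + (−3) with roots 3 and −1.
Eigenvectors give P = [[−7, −3], [−2, −1]] with P⁻¹ = [[−1, 3], [2, −7]], and M = P·diag(3, −1)·P⁻¹.
Then M^6 = P·diag(729, 1)·P⁻¹ = [[−5103, −3], [−1458, −1]] · [[−1, 3], [2, −7]] = [[5097, −15288], [1456, −4367]].

[[5097, −15288], [1456, −4367]]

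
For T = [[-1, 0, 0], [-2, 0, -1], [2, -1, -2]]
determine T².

[[1, 0, 0], [0, 1, 2], [-4, 2, 5]]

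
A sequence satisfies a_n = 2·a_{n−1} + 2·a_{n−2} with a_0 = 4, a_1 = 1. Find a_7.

With companion matrix A = [[2, 2], [1, 0]], [a_n, a_{n−1}]ᵀ = A·[a_{n−1}, a_{n−2}]ᵀ, so [a_7, a_6]ᵀ = A⁶·[a_1, a_0]ᵀ.
A⁶ = [[328, 240], [120, 88]], giving [a_7, a_6]ᵀ = [[1288], [472]].

1288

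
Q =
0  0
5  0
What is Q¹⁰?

[[0, 0], [0, 0]]

Q is strictly triangular, hence nilpotent: Q² = 0, so Q¹⁰ = 0.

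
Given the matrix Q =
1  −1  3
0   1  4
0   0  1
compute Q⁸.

Q = I + N where N = [[0, −1, 3], [0, 0, 4], [0, 0, 0]] is strictly upper-triangular, so N³ = 0.
(I + N)⁸ = I + 8·N + 28·N² = [[1, −8, −88], [0, 1, 32], [0, 0, 1]].

[[1, −8, −88], [0, 1, 32], [0, 0, 1]]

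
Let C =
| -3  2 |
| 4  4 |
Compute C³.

C² = [[17, 2], [4, 24]]
C³ = [[-43, 42], [84, 104]]

[[-43, 42], [84, 104]]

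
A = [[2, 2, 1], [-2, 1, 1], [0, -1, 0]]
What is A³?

[[-10, 1, 5], [-4, -15, -10], [6, 4, 1]]

A² = [[0, 5, 4], [-6, -4, -1], [2, -1, -1]]
A³ = [[-10, 1, 5], [-4, -15, -10], [6, 4, 1]]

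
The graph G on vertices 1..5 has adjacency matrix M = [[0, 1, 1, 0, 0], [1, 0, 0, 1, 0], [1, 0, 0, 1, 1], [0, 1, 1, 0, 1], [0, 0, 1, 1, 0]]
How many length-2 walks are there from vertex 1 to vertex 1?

2

The number of length-2 walks from vertex 1 to vertex 1 is entry (1,1) of M^2, where M is the adjacency matrix.
M^2 = [[2, 0, 0, 2, 1], [0, 2, 2, 0, 1], [0, 2, 3, 1, 1], [2, 0, 1, 3, 1], [1, 1, 1, 1, 2]]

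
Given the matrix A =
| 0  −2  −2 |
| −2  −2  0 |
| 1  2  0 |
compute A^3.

[[0, −4, −4], [−12, −16, −8], [10, 16, 8]]

A^2 = [[2, 0, 0], [4, 8, 4], [−4, −6, −2]]
A^3 = [[0, −4, −4], [−12, −16, −8], [10, 16, 8]]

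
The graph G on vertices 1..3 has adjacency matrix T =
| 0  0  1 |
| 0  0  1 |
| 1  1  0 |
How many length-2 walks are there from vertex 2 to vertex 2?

The number of length-2 walks from vertex 2 to vertex 2 is entry (2,2) of T^2, where T is the adjacency matrix.
T^2 = [[1, 1, 0], [1, 1, 0], [0, 0, 2]]

1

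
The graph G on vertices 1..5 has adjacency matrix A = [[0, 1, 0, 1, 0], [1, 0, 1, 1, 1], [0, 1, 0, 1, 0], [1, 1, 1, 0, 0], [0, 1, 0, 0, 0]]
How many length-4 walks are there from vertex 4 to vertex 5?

The number of length-4 walks from vertex 4 to vertex 5 is entry (4,5) of A⁴, where A is the adjacency matrix.
A² = [[2, 1, 2, 1, 1], [1, 4, 1, 2, 0], [2, 1, 2, 1, 1], [1, 2, 1, 3, 1], [1, 0, 1, 1, 1]]
A³ = [[2, 6, 2, 5, 1], [6, 4, 6, 6, 4], [2, 6, 2, 5, 1], [5, 6, 5, 4, 2], [1, 4, 1, 2, 0]]
A⁴ = [[11, 10, 11, 10, 6], [10, 22, 10, 16, 4], [11, 10, 11, 10, 6], [10, 16, 10, 16, 6], [6, 4, 6, 6, 4]]

6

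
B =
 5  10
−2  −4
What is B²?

[[5, 10], [−2, −4]]

B² = B (a projection; rank 1, trace 1), so B² = B.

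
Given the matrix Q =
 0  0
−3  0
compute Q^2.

[[0, 0], [0, 0]]

Q is strictly triangular, hence nilpotent: Q^2 = 0, so Q^2 = 0.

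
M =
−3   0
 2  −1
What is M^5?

[[−243, 0], [242, −1]]

tr M = −4 and det M = 3, so the characteristic polynomial is λ² − (−4)λ + (3) with roots −3 and −1.
Eigenvectors give P = [[−1, 0], [1, −1]] with P⁻¹ = [[−1, 0], [−1, −1]], and M = P·diag(−3, −1)·P⁻¹.
Then M^5 = P·diag(−243, −1)·P⁻¹ = [[243, 0], [−243, 1]] · [[−1, 0], [−1, −1]] = [[−243, 0], [242, −1]].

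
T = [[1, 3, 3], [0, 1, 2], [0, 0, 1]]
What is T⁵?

T = I + N where N = [[0, 3, 3], [0, 0, 2], [0, 0, 0]] is strictly upper-triangular, so N³ = 0.
(I + N)⁵ = I + 5·N + 10·N² = [[1, 15, 75], [0, 1, 10], [0, 0, 1]].

[[1, 15, 75], [0, 1, 10], [0, 0, 1]]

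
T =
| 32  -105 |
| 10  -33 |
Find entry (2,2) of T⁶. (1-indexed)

tr T = -1 and det T = -6, so the characteristic polynomial is λ² − (-1)λ + (-6) with roots 2 and -3.
Eigenvectors give P = [[7, 3], [2, 1]] with P⁻¹ = [[1, -3], [-2, 7]], and T = P·diag(2, -3)·P⁻¹.
Then T⁶ = P·diag(64, 729)·P⁻¹ = [[448, 2187], [128, 729]] · [[1, -3], [-2, 7]] = [[-3926, 13965], [-1330, 4719]].

4719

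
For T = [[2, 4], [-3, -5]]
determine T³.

tr T = -3 and det T = 2, so the characteristic polynomial is λ² − (-3)λ + (2) with roots -2 and -1.
Eigenvectors give P = [[1, 4], [-1, -3]] with P⁻¹ = [[-3, -4], [1, 1]], and T = P·diag(-2, -1)·P⁻¹.
Then T³ = P·diag(-8, -1)·P⁻¹ = [[-8, -4], [8, 3]] · [[-3, -4], [1, 1]] = [[20, 28], [-21, -29]].

[[20, 28], [-21, -29]]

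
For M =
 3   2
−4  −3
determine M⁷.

[[3, 2], [−4, −3]]

M² = I (check: tr M = 0 and det M = −1), so M⁷ = M since 7 is odd.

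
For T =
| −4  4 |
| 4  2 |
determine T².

[[32, −8], [−8, 20]]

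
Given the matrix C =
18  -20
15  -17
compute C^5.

[[1068, -1100], [825, -857]]

tr C = 1 and det C = -6, so the characteristic polynomial is λ² − (1)λ + (-6) with roots 3 and -2.
Eigenvectors give P = [[-4, 1], [-3, 1]] with P⁻¹ = [[-1, 1], [-3, 4]], and C = P·diag(3, -2)·P⁻¹.
Then C^5 = P·diag(243, -32)·P⁻¹ = [[-972, -32], [-729, -32]] · [[-1, 1], [-3, 4]] = [[1068, -1100], [825, -857]].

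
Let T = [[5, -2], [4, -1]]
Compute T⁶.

tr T = 4 and det T = 3, so the characteristic polynomial is λ² − (4)λ + (3) with roots 3 and 1.
Eigenvectors give P = [[1, -1], [1, -2]] with P⁻¹ = [[2, -1], [1, -1]], and T = P·diag(3, 1)·P⁻¹.
Then T⁶ = P·diag(729, 1)·P⁻¹ = [[729, -1], [729, -2]] · [[2, -1], [1, -1]] = [[1457, -728], [1456, -727]].

[[1457, -728], [1456, -727]]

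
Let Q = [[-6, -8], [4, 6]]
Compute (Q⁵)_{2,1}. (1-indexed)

64

tr Q = 0 and det Q = -4, so the characteristic polynomial is λ² − (0)λ + (-4) with roots 2 and -2.
Eigenvectors give P = [[-1, -2], [1, 1]] with P⁻¹ = [[1, 2], [-1, -1]], and Q = P·diag(2, -2)·P⁻¹.
Then Q⁵ = P·diag(32, -32)·P⁻¹ = [[-32, 64], [32, -32]] · [[1, 2], [-1, -1]] = [[-96, -128], [64, 96]].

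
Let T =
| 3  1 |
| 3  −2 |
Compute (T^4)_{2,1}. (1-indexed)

57

T^2 = [[12, 1], [3, 7]]
T^3 = [[39, 10], [30, −11]]
T^4 = [[147, 19], [57, 52]]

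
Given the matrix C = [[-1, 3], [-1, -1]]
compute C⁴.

[[-8, 24], [-8, -8]]

C² = [[-2, -6], [2, -2]]
C³ = [[8, 0], [0, 8]]
C⁴ = [[-8, 24], [-8, -8]]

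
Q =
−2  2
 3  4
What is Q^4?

Q^2 = [[10, 4], [6, 22]]
Q^3 = [[−8, 36], [54, 100]]
Q^4 = [[124, 128], [192, 508]]

[[124, 128], [192, 508]]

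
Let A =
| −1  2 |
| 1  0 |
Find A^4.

[[11, −10], [−5, 6]]

A^2 = [[3, −2], [−1, 2]]
A^3 = [[−5, 6], [3, −2]]
A^4 = [[11, −10], [−5, 6]]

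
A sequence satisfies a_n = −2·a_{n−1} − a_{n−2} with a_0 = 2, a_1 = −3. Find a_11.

−13

With companion matrix B = [[−2, −1], [1, 0]], [a_n, a_{n−1}]ᵀ = B·[a_{n−1}, a_{n−2}]ᵀ, so [a_11, a_10]ᵀ = B¹⁰·[a_1, a_0]ᵀ.
B¹⁰ = [[11, 10], [−10, −9]], giving [a_11, a_10]ᵀ = [[−13], [12]].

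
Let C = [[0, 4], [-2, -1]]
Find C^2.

[[-8, -4], [2, -7]]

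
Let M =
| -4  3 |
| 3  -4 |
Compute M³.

M² = [[25, -24], [-24, 25]]
M³ = [[-172, 171], [171, -172]]

[[-172, 171], [171, -172]]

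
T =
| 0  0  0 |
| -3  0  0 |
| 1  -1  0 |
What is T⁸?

T is strictly triangular, hence nilpotent: T³ = 0, so T⁸ = 0.

[[0, 0, 0], [0, 0, 0], [0, 0, 0]]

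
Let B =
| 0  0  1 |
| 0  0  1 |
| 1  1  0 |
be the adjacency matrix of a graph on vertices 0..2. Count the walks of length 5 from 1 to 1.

0

The number of length-5 walks from vertex 1 to vertex 1 is entry (1,1) of B^5, where B is the adjacency matrix.
B^2 = [[1, 1, 0], [1, 1, 0], [0, 0, 2]]
B^3 = [[0, 0, 2], [0, 0, 2], [2, 2, 0]]
B^4 = [[2, 2, 0], [2, 2, 0], [0, 0, 4]]
B^5 = [[0, 0, 4], [0, 0, 4], [4, 4, 0]]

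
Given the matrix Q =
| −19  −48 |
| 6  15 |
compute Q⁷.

tr Q = −4 and det Q = 3, so the characteristic polynomial is λ² − (−4)λ + (3) with roots −1 and −3.
Eigenvectors give P = [[−8, −3], [3, 1]] with P⁻¹ = [[1, 3], [−3, −8]], and Q = P·diag(−1, −3)·P⁻¹.
Then Q⁷ = P·diag(−1, −2187)·P⁻¹ = [[8, 6561], [−3, −2187]] · [[1, 3], [−3, −8]] = [[−19675, −52464], [6558, 17487]].

[[−19675, −52464], [6558, 17487]]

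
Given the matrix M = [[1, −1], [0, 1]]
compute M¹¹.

[[1, −11], [0, 1]]

M = I + N where N = [[0, −1], [0, 0]] is strictly upper-triangular, so N² = 0.
(I + N)¹¹ = I + 11·N = [[1, −11], [0, 1]].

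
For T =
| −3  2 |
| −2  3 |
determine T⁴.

T² = [[5, 0], [0, 5]]
T³ = [[−15, 10], [−10, 15]]
T⁴ = [[25, 0], [0, 25]]

[[25, 0], [0, 25]]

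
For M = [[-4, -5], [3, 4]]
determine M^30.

M² = I (check: tr M = 0 and det M = -1), so M^30 = I since 30 is even.

[[1, 0], [0, 1]]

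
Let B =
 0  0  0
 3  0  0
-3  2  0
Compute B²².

B is strictly triangular, hence nilpotent: B³ = 0, so B²² = 0.

[[0, 0, 0], [0, 0, 0], [0, 0, 0]]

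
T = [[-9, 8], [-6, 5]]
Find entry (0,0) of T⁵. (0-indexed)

tr T = -4 and det T = 3, so the characteristic polynomial is λ² − (-4)λ + (3) with roots -1 and -3.
Eigenvectors give P = [[1, 4], [1, 3]] with P⁻¹ = [[-3, 4], [1, -1]], and T = P·diag(-1, -3)·P⁻¹.
Then T⁵ = P·diag(-1, -243)·P⁻¹ = [[-1, -972], [-1, -729]] · [[-3, 4], [1, -1]] = [[-969, 968], [-726, 725]].

-969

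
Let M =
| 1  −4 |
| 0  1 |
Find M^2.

[[1, −8], [0, 1]]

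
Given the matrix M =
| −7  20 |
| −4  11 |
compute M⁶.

tr M = 4 and det M = 3, so the characteristic polynomial is λ² − (4)λ + (3) with roots 1 and 3.
Eigenvectors give P = [[5, −2], [2, −1]] with P⁻¹ = [[1, −2], [2, −5]], and M = P·diag(1, 3)·P⁻¹.
Then M⁶ = P·diag(1, 729)·P⁻¹ = [[5, −1458], [2, −729]] · [[1, −2], [2, −5]] = [[−2911, 7280], [−1456, 3641]].

[[−2911, 7280], [−1456, 3641]]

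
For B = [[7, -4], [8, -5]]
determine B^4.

[[161, -80], [160, -79]]

tr B = 2 and det B = -3, so the characteristic polynomial is λ² − (2)λ + (-3) with roots 3 and -1.
Eigenvectors give P = [[1, -1], [1, -2]] with P⁻¹ = [[2, -1], [1, -1]], and B = P·diag(3, -1)·P⁻¹.
Then B^4 = P·diag(81, 1)·P⁻¹ = [[81, -1], [81, -2]] · [[2, -1], [1, -1]] = [[161, -80], [160, -79]].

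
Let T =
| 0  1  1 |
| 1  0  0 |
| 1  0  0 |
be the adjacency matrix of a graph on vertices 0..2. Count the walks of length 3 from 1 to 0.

2

The number of length-3 walks from vertex 1 to vertex 0 is entry (1,0) of T³, where T is the adjacency matrix.
T² = [[2, 0, 0], [0, 1, 1], [0, 1, 1]]
T³ = [[0, 2, 2], [2, 0, 0], [2, 0, 0]]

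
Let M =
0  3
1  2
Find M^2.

[[3, 6], [2, 7]]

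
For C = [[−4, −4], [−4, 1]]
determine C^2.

[[32, 12], [12, 17]]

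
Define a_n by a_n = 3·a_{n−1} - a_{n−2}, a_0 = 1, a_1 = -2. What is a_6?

With companion matrix Q = [[3, -1], [1, 0]], [a_n, a_{n−1}]ᵀ = Q·[a_{n−1}, a_{n−2}]ᵀ, so [a_6, a_5]ᵀ = Q⁵·[a_1, a_0]ᵀ.
Q⁵ = [[144, -55], [55, -21]], giving [a_6, a_5]ᵀ = [[-343], [-131]].

-343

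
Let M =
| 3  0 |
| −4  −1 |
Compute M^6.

tr M = 2 and det M = −3, so the characteristic polynomial is λ² − (2)λ + (−3) with roots 3 and −1.
Eigenvectors give P = [[−1, 0], [1, 1]] with P⁻¹ = [[−1, 0], [1, 1]], and M = P·diag(3, −1)·P⁻¹.
Then M^6 = P·diag(729, 1)·P⁻¹ = [[−729, 0], [729, 1]] · [[−1, 0], [1, 1]] = [[729, 0], [−728, 1]].

[[729, 0], [−728, 1]]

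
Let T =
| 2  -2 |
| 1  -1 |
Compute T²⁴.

T² = T (a projection; rank 1, trace 1), so T²⁴ = T.

[[2, -2], [1, -1]]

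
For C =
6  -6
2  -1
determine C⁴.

[[276, -390], [130, -179]]

tr C = 5 and det C = 6, so the characteristic polynomial is λ² − (5)λ + (6) with roots 3 and 2.
Eigenvectors give P = [[2, -3], [1, -2]] with P⁻¹ = [[2, -3], [1, -2]], and C = P·diag(3, 2)·P⁻¹.
Then C⁴ = P·diag(81, 16)·P⁻¹ = [[162, -48], [81, -32]] · [[2, -3], [1, -2]] = [[276, -390], [130, -179]].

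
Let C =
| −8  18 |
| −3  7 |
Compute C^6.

tr C = −1 and det C = −2, so the characteristic polynomial is λ² − (−1)λ + (−2) with roots 1 and −2.
Eigenvectors give P = [[2, 3], [1, 1]] with P⁻¹ = [[−1, 3], [1, −2]], and C = P·diag(1, −2)·P⁻¹.
Then C^6 = P·diag(1, 64)·P⁻¹ = [[2, 192], [1, 64]] · [[−1, 3], [1, −2]] = [[190, −378], [63, −125]].

[[190, −378], [63, −125]]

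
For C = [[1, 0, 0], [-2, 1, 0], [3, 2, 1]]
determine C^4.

[[1, 0, 0], [-8, 1, 0], [-12, 8, 1]]

C = I + N where N = [[0, 0, 0], [-2, 0, 0], [3, 2, 0]] is strictly lower-triangular, so N^3 = 0.
(I + N)^4 = I + 4·N + 6·N^2 = [[1, 0, 0], [-8, 1, 0], [-12, 8, 1]].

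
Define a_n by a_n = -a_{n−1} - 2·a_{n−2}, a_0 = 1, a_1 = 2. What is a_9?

With companion matrix Q = [[-1, -2], [1, 0]], [a_n, a_{n−1}]ᵀ = Q·[a_{n−1}, a_{n−2}]ᵀ, so [a_9, a_8]ᵀ = Q⁸·[a_1, a_0]ᵀ.
Q⁸ = [[-17, -6], [3, -14]], giving [a_9, a_8]ᵀ = [[-40], [-8]].

-40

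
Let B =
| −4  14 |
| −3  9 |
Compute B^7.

[[−12226, 28826], [−6177, 14541]]

tr B = 5 and det B = 6, so the characteristic polynomial is λ² − (5)λ + (6) with roots 2 and 3.
Eigenvectors give P = [[7, 2], [3, 1]] with P⁻¹ = [[1, −2], [−3, 7]], and B = P·diag(2, 3)·P⁻¹.
Then B^7 = P·diag(128, 2187)·P⁻¹ = [[896, 4374], [384, 2187]] · [[1, −2], [−3, 7]] = [[−12226, 28826], [−6177, 14541]].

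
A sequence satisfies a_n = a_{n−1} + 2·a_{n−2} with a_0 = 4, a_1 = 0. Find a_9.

With companion matrix C = [[1, 2], [1, 0]], [a_n, a_{n−1}]ᵀ = C·[a_{n−1}, a_{n−2}]ᵀ, so [a_9, a_8]ᵀ = C^8·[a_1, a_0]ᵀ.
C^8 = [[171, 170], [85, 86]], giving [a_9, a_8]ᵀ = [[680], [344]].

680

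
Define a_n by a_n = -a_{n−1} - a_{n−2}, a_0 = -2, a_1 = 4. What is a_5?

-2

With companion matrix A = [[-1, -1], [1, 0]], [a_n, a_{n−1}]ᵀ = A·[a_{n−1}, a_{n−2}]ᵀ, so [a_5, a_4]ᵀ = A^4·[a_1, a_0]ᵀ.
A^4 = [[-1, -1], [1, 0]], giving [a_5, a_4]ᵀ = [[-2], [4]].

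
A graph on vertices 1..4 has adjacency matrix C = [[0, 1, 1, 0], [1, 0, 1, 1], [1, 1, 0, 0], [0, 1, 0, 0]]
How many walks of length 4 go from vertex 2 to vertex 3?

The number of length-4 walks from vertex 2 to vertex 3 is entry (2,3) of C⁴, where C is the adjacency matrix.
C² = [[2, 1, 1, 1], [1, 3, 1, 0], [1, 1, 2, 1], [1, 0, 1, 1]]
C³ = [[2, 4, 3, 1], [4, 2, 4, 3], [3, 4, 2, 1], [1, 3, 1, 0]]
C⁴ = [[7, 6, 6, 4], [6, 11, 6, 2], [6, 6, 7, 4], [4, 2, 4, 3]]

6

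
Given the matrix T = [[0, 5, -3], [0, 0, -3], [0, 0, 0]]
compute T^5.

T is strictly triangular, hence nilpotent: T^3 = 0, so T^5 = 0.

[[0, 0, 0], [0, 0, 0], [0, 0, 0]]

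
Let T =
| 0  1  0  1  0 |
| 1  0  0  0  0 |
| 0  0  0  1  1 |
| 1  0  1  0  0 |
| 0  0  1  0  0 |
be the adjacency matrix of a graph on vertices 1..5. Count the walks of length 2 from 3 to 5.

0

The number of length-2 walks from vertex 3 to vertex 5 is entry (3,5) of T², where T is the adjacency matrix.
T² = [[2, 0, 1, 0, 0], [0, 1, 0, 1, 0], [1, 0, 2, 0, 0], [0, 1, 0, 2, 1], [0, 0, 0, 1, 1]]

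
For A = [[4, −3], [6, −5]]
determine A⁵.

tr A = −1 and det A = −2, so the characteristic polynomial is λ² − (−1)λ + (−2) with roots 1 and −2.
Eigenvectors give P = [[1, −1], [1, −2]] with P⁻¹ = [[2, −1], [1, −1]], and A = P·diag(1, −2)·P⁻¹.
Then A⁵ = P·diag(1, −32)·P⁻¹ = [[1, 32], [1, 64]] · [[2, −1], [1, −1]] = [[34, −33], [66, −65]].

[[34, −33], [66, −65]]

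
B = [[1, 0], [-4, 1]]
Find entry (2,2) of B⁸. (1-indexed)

B = I + N where N = [[0, 0], [-4, 0]] is strictly lower-triangular, so N² = 0.
(I + N)⁸ = I + 8·N = [[1, 0], [-32, 1]].

1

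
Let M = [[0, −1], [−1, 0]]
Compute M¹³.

M² = I (check: tr M = 0 and det M = −1), so M¹³ = M since 13 is odd.

[[0, −1], [−1, 0]]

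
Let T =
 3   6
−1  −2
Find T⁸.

T² = T (a projection; rank 1, trace 1), so T⁸ = T.

[[3, 6], [−1, −2]]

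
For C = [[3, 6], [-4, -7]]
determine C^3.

[[51, 78], [-52, -79]]

tr C = -4 and det C = 3, so the characteristic polynomial is λ² − (-4)λ + (3) with roots -1 and -3.
Eigenvectors give P = [[3, 1], [-2, -1]] with P⁻¹ = [[1, 1], [-2, -3]], and C = P·diag(-1, -3)·P⁻¹.
Then C^3 = P·diag(-1, -27)·P⁻¹ = [[-3, -27], [2, 27]] · [[1, 1], [-2, -3]] = [[51, 78], [-52, -79]].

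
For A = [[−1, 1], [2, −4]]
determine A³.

A² = [[3, −5], [−10, 18]]
A³ = [[−13, 23], [46, −82]]

[[−13, 23], [46, −82]]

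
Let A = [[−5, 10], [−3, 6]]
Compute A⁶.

[[−5, 10], [−3, 6]]

A² = A (a projection; rank 1, trace 1), so A⁶ = A.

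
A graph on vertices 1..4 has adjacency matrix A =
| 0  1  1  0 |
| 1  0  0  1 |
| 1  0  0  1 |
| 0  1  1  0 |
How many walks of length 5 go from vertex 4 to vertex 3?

16

The number of length-5 walks from vertex 4 to vertex 3 is entry (4,3) of A⁵, where A is the adjacency matrix.
A² = [[2, 0, 0, 2], [0, 2, 2, 0], [0, 2, 2, 0], [2, 0, 0, 2]]
A³ = [[0, 4, 4, 0], [4, 0, 0, 4], [4, 0, 0, 4], [0, 4, 4, 0]]
A⁴ = [[8, 0, 0, 8], [0, 8, 8, 0], [0, 8, 8, 0], [8, 0, 0, 8]]
A⁵ = [[0, 16, 16, 0], [16, 0, 0, 16], [16, 0, 0, 16], [0, 16, 16, 0]]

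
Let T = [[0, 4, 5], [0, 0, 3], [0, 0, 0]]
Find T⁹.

T is strictly triangular, hence nilpotent: T³ = 0, so T⁹ = 0.

[[0, 0, 0], [0, 0, 0], [0, 0, 0]]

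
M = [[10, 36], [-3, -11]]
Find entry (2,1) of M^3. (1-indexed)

tr M = -1 and det M = -2, so the characteristic polynomial is λ² − (-1)λ + (-2) with roots 1 and -2.
Eigenvectors give P = [[-4, 3], [1, -1]] with P⁻¹ = [[-1, -3], [-1, -4]], and M = P·diag(1, -2)·P⁻¹.
Then M^3 = P·diag(1, -8)·P⁻¹ = [[-4, -24], [1, 8]] · [[-1, -3], [-1, -4]] = [[28, 108], [-9, -35]].

-9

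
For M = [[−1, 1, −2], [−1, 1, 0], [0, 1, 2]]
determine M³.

[[2, −4, −4], [0, 2, 4], [−2, 6, 10]]

M² = [[0, −2, −2], [0, 0, 2], [−1, 3, 4]]
M³ = [[2, −4, −4], [0, 2, 4], [−2, 6, 10]]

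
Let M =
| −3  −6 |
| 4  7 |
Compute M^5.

tr M = 4 and det M = 3, so the characteristic polynomial is λ² − (4)λ + (3) with roots 1 and 3.
Eigenvectors give P = [[3, −1], [−2, 1]] with P⁻¹ = [[1, 1], [2, 3]], and M = P·diag(1, 3)·P⁻¹.
Then M^5 = P·diag(1, 243)·P⁻¹ = [[3, −243], [−2, 243]] · [[1, 1], [2, 3]] = [[−483, −726], [484, 727]].

[[−483, −726], [484, 727]]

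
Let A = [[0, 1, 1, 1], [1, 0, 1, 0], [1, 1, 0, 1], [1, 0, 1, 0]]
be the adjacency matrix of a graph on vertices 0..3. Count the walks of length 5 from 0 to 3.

29

The number of length-5 walks from vertex 0 to vertex 3 is entry (0,3) of A^5, where A is the adjacency matrix.
A^2 = [[3, 1, 2, 1], [1, 2, 1, 2], [2, 1, 3, 1], [1, 2, 1, 2]]
A^3 = [[4, 5, 5, 5], [5, 2, 5, 2], [5, 5, 4, 5], [5, 2, 5, 2]]
A^4 = [[15, 9, 14, 9], [9, 10, 9, 10], [14, 9, 15, 9], [9, 10, 9, 10]]
A^5 = [[32, 29, 33, 29], [29, 18, 29, 18], [33, 29, 32, 29], [29, 18, 29, 18]]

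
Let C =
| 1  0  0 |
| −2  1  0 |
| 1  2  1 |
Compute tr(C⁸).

C = I + N where N = [[0, 0, 0], [−2, 0, 0], [1, 2, 0]] is strictly lower-triangular, so N³ = 0.
(I + N)⁸ = I + 8·N + 28·N² = [[1, 0, 0], [−16, 1, 0], [−104, 16, 1]].

3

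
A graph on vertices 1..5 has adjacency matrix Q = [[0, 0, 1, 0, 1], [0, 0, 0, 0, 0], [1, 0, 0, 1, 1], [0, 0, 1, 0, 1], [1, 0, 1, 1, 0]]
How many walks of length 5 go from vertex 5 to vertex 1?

The number of length-5 walks from vertex 5 to vertex 1 is entry (5,1) of Q⁵, where Q is the adjacency matrix.
Q² = [[2, 0, 1, 2, 1], [0, 0, 0, 0, 0], [1, 0, 3, 1, 2], [2, 0, 1, 2, 1], [1, 0, 2, 1, 3]]
Q³ = [[2, 0, 5, 2, 5], [0, 0, 0, 0, 0], [5, 0, 4, 5, 5], [2, 0, 5, 2, 5], [5, 0, 5, 5, 4]]
Q⁴ = [[10, 0, 9, 10, 9], [0, 0, 0, 0, 0], [9, 0, 15, 9, 14], [10, 0, 9, 10, 9], [9, 0, 14, 9, 15]]
Q⁵ = [[18, 0, 29, 18, 29], [0, 0, 0, 0, 0], [29, 0, 32, 29, 33], [18, 0, 29, 18, 29], [29, 0, 33, 29, 32]]

29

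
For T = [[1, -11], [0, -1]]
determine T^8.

T² = I (check: tr T = 0 and det T = -1), so T^8 = I since 8 is even.

[[1, 0], [0, 1]]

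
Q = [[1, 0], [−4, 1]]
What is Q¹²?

[[1, 0], [−48, 1]]

Q = I + N where N = [[0, 0], [−4, 0]] is strictly lower-triangular, so N² = 0.
(I + N)¹² = I + 12·N = [[1, 0], [−48, 1]].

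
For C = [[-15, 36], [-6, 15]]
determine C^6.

tr C = 0 and det C = -9, so the characteristic polynomial is λ² − (0)λ + (-9) with roots 3 and -3.
Eigenvectors give P = [[-2, 3], [-1, 1]] with P⁻¹ = [[1, -3], [1, -2]], and C = P·diag(3, -3)·P⁻¹.
Then C^6 = P·diag(729, 729)·P⁻¹ = [[-1458, 2187], [-729, 729]] · [[1, -3], [1, -2]] = [[729, 0], [0, 729]].

[[729, 0], [0, 729]]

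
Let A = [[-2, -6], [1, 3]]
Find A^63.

A² = A (a projection; rank 1, trace 1), so A^63 = A.

[[-2, -6], [1, 3]]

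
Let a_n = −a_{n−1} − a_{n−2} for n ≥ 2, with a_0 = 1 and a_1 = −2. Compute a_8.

With companion matrix Q = [[−1, −1], [1, 0]], [a_n, a_{n−1}]ᵀ = Q·[a_{n−1}, a_{n−2}]ᵀ, so [a_8, a_7]ᵀ = Q⁷·[a_1, a_0]ᵀ.
Q⁷ = [[−1, −1], [1, 0]], giving [a_8, a_7]ᵀ = [[1], [−2]].

1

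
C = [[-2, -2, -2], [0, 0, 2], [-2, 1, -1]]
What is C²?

[[8, 2, 2], [-4, 2, -2], [6, 3, 7]]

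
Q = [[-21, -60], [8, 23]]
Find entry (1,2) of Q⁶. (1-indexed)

tr Q = 2 and det Q = -3, so the characteristic polynomial is λ² − (2)λ + (-3) with roots -1 and 3.
Eigenvectors give P = [[-3, -5], [1, 2]] with P⁻¹ = [[-2, -5], [1, 3]], and Q = P·diag(-1, 3)·P⁻¹.
Then Q⁶ = P·diag(1, 729)·P⁻¹ = [[-3, -3645], [1, 1458]] · [[-2, -5], [1, 3]] = [[-3639, -10920], [1456, 4369]].

-10920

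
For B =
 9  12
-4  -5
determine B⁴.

tr B = 4 and det B = 3, so the characteristic polynomial is λ² − (4)λ + (3) with roots 1 and 3.
Eigenvectors give P = [[-3, -2], [2, 1]] with P⁻¹ = [[1, 2], [-2, -3]], and B = P·diag(1, 3)·P⁻¹.
Then B⁴ = P·diag(1, 81)·P⁻¹ = [[-3, -162], [2, 81]] · [[1, 2], [-2, -3]] = [[321, 480], [-160, -239]].

[[321, 480], [-160, -239]]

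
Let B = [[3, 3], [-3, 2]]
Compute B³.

B² = [[0, 15], [-15, -5]]
B³ = [[-45, 30], [-30, -55]]

[[-45, 30], [-30, -55]]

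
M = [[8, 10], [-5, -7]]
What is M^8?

[[12866, 12610], [-6305, -6049]]

tr M = 1 and det M = -6, so the characteristic polynomial is λ² − (1)λ + (-6) with roots -2 and 3.
Eigenvectors give P = [[-1, 2], [1, -1]] with P⁻¹ = [[1, 2], [1, 1]], and M = P·diag(-2, 3)·P⁻¹.
Then M^8 = P·diag(256, 6561)·P⁻¹ = [[-256, 13122], [256, -6561]] · [[1, 2], [1, 1]] = [[12866, 12610], [-6305, -6049]].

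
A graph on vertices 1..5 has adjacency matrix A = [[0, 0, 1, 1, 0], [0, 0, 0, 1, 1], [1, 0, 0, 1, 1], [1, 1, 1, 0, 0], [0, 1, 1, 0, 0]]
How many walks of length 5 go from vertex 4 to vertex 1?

22

The number of length-5 walks from vertex 4 to vertex 1 is entry (4,1) of A⁵, where A is the adjacency matrix.
A² = [[2, 1, 1, 1, 1], [1, 2, 2, 0, 0], [1, 2, 3, 1, 0], [1, 0, 1, 3, 2], [1, 0, 0, 2, 2]]
A³ = [[2, 2, 4, 4, 2], [2, 0, 1, 5, 4], [4, 1, 2, 6, 5], [4, 5, 6, 2, 1], [2, 4, 5, 1, 0]]
A⁴ = [[8, 6, 8, 8, 6], [6, 9, 11, 3, 1], [8, 11, 15, 7, 3], [8, 3, 7, 15, 11], [6, 1, 3, 11, 9]]
A⁵ = [[16, 14, 22, 22, 14], [14, 4, 10, 26, 20], [22, 10, 18, 34, 26], [22, 26, 34, 18, 10], [14, 20, 26, 10, 4]]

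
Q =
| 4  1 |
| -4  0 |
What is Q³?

[[32, 12], [-48, -16]]

Q² = [[12, 4], [-16, -4]]
Q³ = [[32, 12], [-48, -16]]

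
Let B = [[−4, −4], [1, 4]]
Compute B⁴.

B² = [[12, 0], [0, 12]]
B³ = [[−48, −48], [12, 48]]
B⁴ = [[144, 0], [0, 144]]

[[144, 0], [0, 144]]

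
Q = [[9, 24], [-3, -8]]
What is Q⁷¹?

[[9, 24], [-3, -8]]

Q² = Q (a projection; rank 1, trace 1), so Q⁷¹ = Q.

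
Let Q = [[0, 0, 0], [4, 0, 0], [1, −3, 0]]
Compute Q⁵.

[[0, 0, 0], [0, 0, 0], [0, 0, 0]]

Q is strictly triangular, hence nilpotent: Q³ = 0, so Q⁵ = 0.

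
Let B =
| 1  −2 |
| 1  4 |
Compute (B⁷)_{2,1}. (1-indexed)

2059

tr B = 5 and det B = 6, so the characteristic polynomial is λ² − (5)λ + (6) with roots 3 and 2.
Eigenvectors give P = [[−1, −2], [1, 1]] with P⁻¹ = [[1, 2], [−1, −1]], and B = P·diag(3, 2)·P⁻¹.
Then B⁷ = P·diag(2187, 128)·P⁻¹ = [[−2187, −256], [2187, 128]] · [[1, 2], [−1, −1]] = [[−1931, −4118], [2059, 4246]].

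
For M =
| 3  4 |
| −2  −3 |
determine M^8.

[[1, 0], [0, 1]]

M² = I (check: tr M = 0 and det M = −1), so M^8 = I since 8 is even.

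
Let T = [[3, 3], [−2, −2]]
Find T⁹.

[[3, 3], [−2, −2]]

T² = T (a projection; rank 1, trace 1), so T⁹ = T.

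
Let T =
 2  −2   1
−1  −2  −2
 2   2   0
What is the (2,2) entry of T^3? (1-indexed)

10

T^2 = [[8, 2, 6], [−4, 2, 3], [2, −8, −2]]
T^3 = [[26, −8, 4], [−4, 10, −8], [8, 8, 18]]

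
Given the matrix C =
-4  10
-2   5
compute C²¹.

C² = C (a projection; rank 1, trace 1), so C²¹ = C.

[[-4, 10], [-2, 5]]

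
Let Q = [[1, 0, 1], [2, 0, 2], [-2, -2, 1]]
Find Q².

[[-1, -2, 2], [-2, -4, 4], [-8, -2, -5]]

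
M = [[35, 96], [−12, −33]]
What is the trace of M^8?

tr M = 2 and det M = −3, so the characteristic polynomial is λ² − (2)λ + (−3) with roots −1 and 3.
Eigenvectors give P = [[−8, −3], [3, 1]] with P⁻¹ = [[1, 3], [−3, −8]], and M = P·diag(−1, 3)·P⁻¹.
Then M^8 = P·diag(1, 6561)·P⁻¹ = [[−8, −19683], [3, 6561]] · [[1, 3], [−3, −8]] = [[59041, 157440], [−19680, −52479]].

6562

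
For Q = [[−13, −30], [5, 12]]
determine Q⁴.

tr Q = −1 and det Q = −6, so the characteristic polynomial is λ² − (−1)λ + (−6) with roots 2 and −3.
Eigenvectors give P = [[−2, −3], [1, 1]] with P⁻¹ = [[1, 3], [−1, −2]], and Q = P·diag(2, −3)·P⁻¹.
Then Q⁴ = P·diag(16, 81)·P⁻¹ = [[−32, −243], [16, 81]] · [[1, 3], [−1, −2]] = [[211, 390], [−65, −114]].

[[211, 390], [−65, −114]]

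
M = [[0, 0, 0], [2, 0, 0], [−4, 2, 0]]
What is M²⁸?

M is strictly triangular, hence nilpotent: M³ = 0, so M²⁸ = 0.

[[0, 0, 0], [0, 0, 0], [0, 0, 0]]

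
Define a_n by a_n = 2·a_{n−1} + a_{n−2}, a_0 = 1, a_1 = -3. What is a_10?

With companion matrix Q = [[2, 1], [1, 0]], [a_n, a_{n−1}]ᵀ = Q·[a_{n−1}, a_{n−2}]ᵀ, so [a_10, a_9]ᵀ = Q^9·[a_1, a_0]ᵀ.
Q^9 = [[2378, 985], [985, 408]], giving [a_10, a_9]ᵀ = [[-6149], [-2547]].

-6149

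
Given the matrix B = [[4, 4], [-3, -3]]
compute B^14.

[[4, 4], [-3, -3]]

B² = B (a projection; rank 1, trace 1), so B^14 = B.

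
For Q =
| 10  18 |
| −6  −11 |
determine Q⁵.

tr Q = −1 and det Q = −2, so the characteristic polynomial is λ² − (−1)λ + (−2) with roots −2 and 1.
Eigenvectors give P = [[−3, −2], [2, 1]] with P⁻¹ = [[1, 2], [−2, −3]], and Q = P·diag(−2, 1)·P⁻¹.
Then Q⁵ = P·diag(−32, 1)·P⁻¹ = [[96, −2], [−64, 1]] · [[1, 2], [−2, −3]] = [[100, 198], [−66, −131]].

[[100, 198], [−66, −131]]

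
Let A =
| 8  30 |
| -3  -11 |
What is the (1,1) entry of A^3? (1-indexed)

62

tr A = -3 and det A = 2, so the characteristic polynomial is λ² − (-3)λ + (2) with roots -2 and -1.
Eigenvectors give P = [[-3, 10], [1, -3]] with P⁻¹ = [[3, 10], [1, 3]], and A = P·diag(-2, -1)·P⁻¹.
Then A^3 = P·diag(-8, -1)·P⁻¹ = [[24, -10], [-8, 3]] · [[3, 10], [1, 3]] = [[62, 210], [-21, -71]].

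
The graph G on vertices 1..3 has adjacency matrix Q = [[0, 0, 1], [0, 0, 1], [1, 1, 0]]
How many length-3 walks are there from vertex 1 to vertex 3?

2

The number of length-3 walks from vertex 1 to vertex 3 is entry (1,3) of Q³, where Q is the adjacency matrix.
Q² = [[1, 1, 0], [1, 1, 0], [0, 0, 2]]
Q³ = [[0, 0, 2], [0, 0, 2], [2, 2, 0]]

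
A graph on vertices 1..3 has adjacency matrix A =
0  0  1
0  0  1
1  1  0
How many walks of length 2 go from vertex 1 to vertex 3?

The number of length-2 walks from vertex 1 to vertex 3 is entry (1,3) of A^2, where A is the adjacency matrix.
A^2 = [[1, 1, 0], [1, 1, 0], [0, 0, 2]]

0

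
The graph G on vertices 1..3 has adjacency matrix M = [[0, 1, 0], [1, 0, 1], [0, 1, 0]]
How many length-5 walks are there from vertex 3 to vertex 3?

The number of length-5 walks from vertex 3 to vertex 3 is entry (3,3) of M⁵, where M is the adjacency matrix.
M² = [[1, 0, 1], [0, 2, 0], [1, 0, 1]]
M³ = [[0, 2, 0], [2, 0, 2], [0, 2, 0]]
M⁴ = [[2, 0, 2], [0, 4, 0], [2, 0, 2]]
M⁵ = [[0, 4, 0], [4, 0, 4], [0, 4, 0]]

0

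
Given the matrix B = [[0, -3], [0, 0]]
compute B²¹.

[[0, 0], [0, 0]]

B is strictly triangular, hence nilpotent: B² = 0, so B²¹ = 0.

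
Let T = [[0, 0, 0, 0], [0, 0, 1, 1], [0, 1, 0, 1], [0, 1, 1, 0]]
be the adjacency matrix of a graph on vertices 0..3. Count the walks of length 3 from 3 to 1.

The number of length-3 walks from vertex 3 to vertex 1 is entry (3,1) of T^3, where T is the adjacency matrix.
T^2 = [[0, 0, 0, 0], [0, 2, 1, 1], [0, 1, 2, 1], [0, 1, 1, 2]]
T^3 = [[0, 0, 0, 0], [0, 2, 3, 3], [0, 3, 2, 3], [0, 3, 3, 2]]

3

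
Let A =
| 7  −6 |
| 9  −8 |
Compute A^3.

[[19, −18], [27, −26]]

tr A = −1 and det A = −2, so the characteristic polynomial is λ² − (−1)λ + (−2) with roots −2 and 1.
Eigenvectors give P = [[−2, 1], [−3, 1]] with P⁻¹ = [[1, −1], [3, −2]], and A = P·diag(−2, 1)·P⁻¹.
Then A^3 = P·diag(−8, 1)·P⁻¹ = [[16, 1], [24, 1]] · [[1, −1], [3, −2]] = [[19, −18], [27, −26]].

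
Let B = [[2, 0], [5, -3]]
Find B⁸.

tr B = -1 and det B = -6, so the characteristic polynomial is λ² − (-1)λ + (-6) with roots -3 and 2.
Eigenvectors give P = [[0, 1], [-1, 1]] with P⁻¹ = [[1, -1], [1, 0]], and B = P·diag(-3, 2)·P⁻¹.
Then B⁸ = P·diag(6561, 256)·P⁻¹ = [[0, 256], [-6561, 256]] · [[1, -1], [1, 0]] = [[256, 0], [-6305, 6561]].

[[256, 0], [-6305, 6561]]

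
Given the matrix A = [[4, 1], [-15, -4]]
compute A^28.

[[1, 0], [0, 1]]

A² = I (check: tr A = 0 and det A = -1), so A^28 = I since 28 is even.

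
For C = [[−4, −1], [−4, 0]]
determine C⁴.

[[464, 96], [384, 80]]

C² = [[20, 4], [16, 4]]
C³ = [[−96, −20], [−80, −16]]
C⁴ = [[464, 96], [384, 80]]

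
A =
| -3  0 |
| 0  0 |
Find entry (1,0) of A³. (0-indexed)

0

A² = [[9, 0], [0, 0]]
A³ = [[-27, 0], [0, 0]]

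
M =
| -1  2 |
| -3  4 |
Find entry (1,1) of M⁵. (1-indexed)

tr M = 3 and det M = 2, so the characteristic polynomial is λ² − (3)λ + (2) with roots 2 and 1.
Eigenvectors give P = [[-2, -1], [-3, -1]] with P⁻¹ = [[1, -1], [-3, 2]], and M = P·diag(2, 1)·P⁻¹.
Then M⁵ = P·diag(32, 1)·P⁻¹ = [[-64, -1], [-96, -1]] · [[1, -1], [-3, 2]] = [[-61, 62], [-93, 94]].

-61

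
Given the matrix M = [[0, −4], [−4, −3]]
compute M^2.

[[16, 12], [12, 25]]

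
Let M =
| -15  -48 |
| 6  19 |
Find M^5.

[[-1935, -5808], [726, 2179]]

tr M = 4 and det M = 3, so the characteristic polynomial is λ² − (4)λ + (3) with roots 3 and 1.
Eigenvectors give P = [[8, 3], [-3, -1]] with P⁻¹ = [[-1, -3], [3, 8]], and M = P·diag(3, 1)·P⁻¹.
Then M^5 = P·diag(243, 1)·P⁻¹ = [[1944, 3], [-729, -1]] · [[-1, -3], [3, 8]] = [[-1935, -5808], [726, 2179]].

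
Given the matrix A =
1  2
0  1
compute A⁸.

[[1, 16], [0, 1]]

A = I + N where N = [[0, 2], [0, 0]] is strictly upper-triangular, so N² = 0.
(I + N)⁸ = I + 8·N = [[1, 16], [0, 1]].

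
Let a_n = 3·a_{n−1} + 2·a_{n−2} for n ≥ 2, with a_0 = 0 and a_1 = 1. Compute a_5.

With companion matrix A = [[3, 2], [1, 0]], [a_n, a_{n−1}]ᵀ = A·[a_{n−1}, a_{n−2}]ᵀ, so [a_5, a_4]ᵀ = A^4·[a_1, a_0]ᵀ.
A^4 = [[139, 78], [39, 22]], giving [a_5, a_4]ᵀ = [[139], [39]].

139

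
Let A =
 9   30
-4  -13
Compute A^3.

tr A = -4 and det A = 3, so the characteristic polynomial is λ² − (-4)λ + (3) with roots -1 and -3.
Eigenvectors give P = [[3, -5], [-1, 2]] with P⁻¹ = [[2, 5], [1, 3]], and A = P·diag(-1, -3)·P⁻¹.
Then A^3 = P·diag(-1, -27)·P⁻¹ = [[-3, 135], [1, -54]] · [[2, 5], [1, 3]] = [[129, 390], [-52, -157]].

[[129, 390], [-52, -157]]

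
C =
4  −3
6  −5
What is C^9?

tr C = −1 and det C = −2, so the characteristic polynomial is λ² − (−1)λ + (−2) with roots −2 and 1.
Eigenvectors give P = [[−1, 1], [−2, 1]] with P⁻¹ = [[1, −1], [2, −1]], and C = P·diag(−2, 1)·P⁻¹.
Then C^9 = P·diag(−512, 1)·P⁻¹ = [[512, 1], [1024, 1]] · [[1, −1], [2, −1]] = [[514, −513], [1026, −1025]].

[[514, −513], [1026, −1025]]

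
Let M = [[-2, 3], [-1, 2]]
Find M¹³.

[[-2, 3], [-1, 2]]

M² = I (check: tr M = 0 and det M = -1), so M¹³ = M since 13 is odd.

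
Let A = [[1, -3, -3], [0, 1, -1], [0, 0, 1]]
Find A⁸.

[[1, -24, 60], [0, 1, -8], [0, 0, 1]]

A = I + N where N = [[0, -3, -3], [0, 0, -1], [0, 0, 0]] is strictly upper-triangular, so N³ = 0.
(I + N)⁸ = I + 8·N + 28·N² = [[1, -24, 60], [0, 1, -8], [0, 0, 1]].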